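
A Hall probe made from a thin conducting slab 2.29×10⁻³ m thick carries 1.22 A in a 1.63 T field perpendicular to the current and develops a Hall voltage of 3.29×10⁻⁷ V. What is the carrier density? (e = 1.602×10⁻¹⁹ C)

From V_H = IB/(n e t), n = IB/(V_H e t).
n = (1.22)(1.63)/((3.29×10⁻⁷)(1.602×10⁻¹⁹)(2.29×10⁻³)) ≈ 1.65×10²⁸ m⁻³.

n ≈ 1.65×10²⁸ m⁻³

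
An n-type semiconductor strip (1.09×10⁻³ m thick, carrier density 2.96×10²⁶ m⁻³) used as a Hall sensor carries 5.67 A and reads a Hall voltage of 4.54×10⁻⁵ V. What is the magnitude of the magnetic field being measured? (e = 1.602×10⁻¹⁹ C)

From V_H = IB/(n e t), B = V_H n e t / I.
B = (4.54×10⁻⁵)(2.96×10²⁶)(1.602×10⁻¹⁹)(1.09×10⁻³)/5.67 ≈ 0.414 T.

B ≈ 0.414 T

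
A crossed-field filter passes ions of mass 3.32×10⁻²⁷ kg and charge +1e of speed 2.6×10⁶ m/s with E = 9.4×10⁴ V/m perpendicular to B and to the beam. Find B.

Balance of forces in the selector: qE = qvB ⇒ B = E/v.
B = 9.4×10⁴/2.6×10⁶ = 0.036 T.

B = 0.036 T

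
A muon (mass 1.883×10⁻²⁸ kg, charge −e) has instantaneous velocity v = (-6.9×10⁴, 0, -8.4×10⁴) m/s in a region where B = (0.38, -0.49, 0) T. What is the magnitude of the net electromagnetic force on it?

v×B = (-4.12×10⁴, -3.19×10⁴, 3.38×10⁴) N/C.
F = q v×B = (−1.602×10⁻¹⁹ C)·(-4.12×10⁴, -3.19×10⁴, 3.38×10⁴) = (6.59×10⁻¹⁵, 5.11×10⁻¹⁵, -5.42×10⁻¹⁵) N.
|F| = 9.95×10⁻¹⁵ N.

|F| ≈ 9.95×10⁻¹⁵ N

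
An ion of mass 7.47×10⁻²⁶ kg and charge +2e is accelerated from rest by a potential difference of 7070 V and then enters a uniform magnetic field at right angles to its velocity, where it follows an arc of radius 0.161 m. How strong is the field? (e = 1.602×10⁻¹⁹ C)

v = √(2|q|V/m) = √(2·3.204×10⁻¹⁹·7070/7.47×10⁻²⁶) ≈ 2.463×10⁵ m/s.
B = mv/(|q|r) = (7.47×10⁻²⁶)(2.463×10⁵)/((3.204×10⁻¹⁹)(0.161)) ≈ 0.357 T.

B ≈ 0.357 T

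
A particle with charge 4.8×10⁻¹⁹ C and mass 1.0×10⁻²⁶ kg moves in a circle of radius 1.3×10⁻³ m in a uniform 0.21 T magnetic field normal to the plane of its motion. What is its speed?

From |q|vB = mv²/r, v = |q|Br/m.
v = (4.8×10⁻¹⁹)(0.21)(1.3×10⁻³)/1.0×10⁻²⁶ ≈ 1.3×10⁴ m/s.

v ≈ 1.3×10⁴ m/s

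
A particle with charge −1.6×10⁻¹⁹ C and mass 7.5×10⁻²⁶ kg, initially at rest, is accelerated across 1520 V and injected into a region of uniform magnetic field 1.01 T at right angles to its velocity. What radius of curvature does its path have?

Acceleration: |q|V = ½mv² ⇒ v = √(2|q|V/m) = √(2·1.6×10⁻¹⁹·1520/7.5×10⁻²⁶) ≈ 8.053×10⁴ m/s.
In the field: r = mv/(|q|B) = (7.5×10⁻²⁶)(8.053×10⁴)/((1.6×10⁻¹⁹)(1.01)) ≈ 0.0374 m.

r ≈ 0.0374 m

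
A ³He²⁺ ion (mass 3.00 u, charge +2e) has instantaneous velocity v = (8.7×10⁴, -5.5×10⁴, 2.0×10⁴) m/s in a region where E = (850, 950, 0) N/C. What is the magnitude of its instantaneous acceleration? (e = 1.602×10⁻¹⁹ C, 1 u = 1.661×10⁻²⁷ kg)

Only an electric field acts, so F = qE = (3.204×10⁻¹⁹ C)·(850, 950, 0) = (2.72×10⁻¹⁶, 3.04×10⁻¹⁶, 0) N.
|a| = |F|/m = 4.084×10⁻¹⁶/4.983×10⁻²⁷ ≈ 8.20×10¹⁰ m/s².

|a| ≈ 8.20×10¹⁰ m/s²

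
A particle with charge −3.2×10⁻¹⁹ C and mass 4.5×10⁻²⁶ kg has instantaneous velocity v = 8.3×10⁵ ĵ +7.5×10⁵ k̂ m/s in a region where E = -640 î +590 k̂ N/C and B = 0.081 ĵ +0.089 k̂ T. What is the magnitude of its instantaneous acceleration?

|a| ≈ 8.88×10¹⁰ m/s²

v×B = (1.31×10⁴, 0, 0) N/C.
E + v×B = (1.25×10⁴, 0, 590) N/C.
F = q(E + v×B) = (−3.2×10⁻¹⁹ C)·(1.25×10⁴, 0, 590) = (-3.99×10⁻¹⁵, 0, -1.89×10⁻¹⁶) N.
|a| = |F|/m = 3.998×10⁻¹⁵/4.5×10⁻²⁶ ≈ 8.88×10¹⁰ m/s².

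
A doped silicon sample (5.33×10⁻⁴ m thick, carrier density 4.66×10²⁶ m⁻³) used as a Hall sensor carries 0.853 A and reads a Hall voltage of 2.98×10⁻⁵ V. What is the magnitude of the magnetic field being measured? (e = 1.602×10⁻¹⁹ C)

B ≈ 1.39 T

From V_H = IB/(n e t), B = V_H n e t / I.
B = (2.98×10⁻⁵)(4.66×10²⁶)(1.602×10⁻¹⁹)(5.33×10⁻⁴)/0.853 ≈ 1.39 T.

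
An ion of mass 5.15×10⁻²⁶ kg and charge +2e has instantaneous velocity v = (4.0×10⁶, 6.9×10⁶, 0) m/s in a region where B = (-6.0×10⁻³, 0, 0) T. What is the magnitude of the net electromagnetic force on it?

|F| ≈ 1.33×10⁻¹⁴ N

v×B = (0, 0, 4.14×10⁴) N/C.
F = q v×B = (3.204×10⁻¹⁹ C)·(0, 0, 4.14×10⁴) = (0, 0, 1.33×10⁻¹⁴) N.
|F| = 1.33×10⁻¹⁴ N.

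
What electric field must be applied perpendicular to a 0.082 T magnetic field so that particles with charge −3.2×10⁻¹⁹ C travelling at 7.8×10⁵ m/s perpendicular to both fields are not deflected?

E = 6.4×10⁴ V/m

For straight-line motion qE = qvB, so E = vB.
E = 7.8×10⁵ × 0.082 = 6.4×10⁴ V/m.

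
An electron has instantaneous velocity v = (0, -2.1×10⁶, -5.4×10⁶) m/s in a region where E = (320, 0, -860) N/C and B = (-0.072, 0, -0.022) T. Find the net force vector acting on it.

v×B = (4.62×10⁴, 3.89×10⁵, -1.51×10⁵) N/C.
E + v×B = (4.65×10⁴, 3.89×10⁵, -1.52×10⁵) N/C.
F = q(E + v×B) = (−1.602×10⁻¹⁹ C)·(4.65×10⁴, 3.89×10⁵, -1.52×10⁵) = (-7.45×10⁻¹⁵, -6.23×10⁻¹⁴, 2.44×10⁻¹⁴) N.

F ≈ (-7.45×10⁻¹⁵, -6.23×10⁻¹⁴, 2.44×10⁻¹⁴) N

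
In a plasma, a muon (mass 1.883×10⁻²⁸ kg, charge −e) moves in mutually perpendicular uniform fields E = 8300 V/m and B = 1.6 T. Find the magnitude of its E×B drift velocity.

In crossed fields the guiding centre drifts at v_d = |E×B|/B² = E/B, independent of charge and mass.
v_d = 8300/1.6 = 5200 m/s.

v_d ≈ 5200 m/s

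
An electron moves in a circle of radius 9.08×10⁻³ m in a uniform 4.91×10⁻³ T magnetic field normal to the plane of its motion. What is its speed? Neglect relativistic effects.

v ≈ 7.84×10⁶ m/s

From |q|vB = mv²/r, v = |q|Br/m.
v = (1.602×10⁻¹⁹)(4.91×10⁻³)(9.08×10⁻³)/9.109×10⁻³¹ ≈ 7.84×10⁶ m/s.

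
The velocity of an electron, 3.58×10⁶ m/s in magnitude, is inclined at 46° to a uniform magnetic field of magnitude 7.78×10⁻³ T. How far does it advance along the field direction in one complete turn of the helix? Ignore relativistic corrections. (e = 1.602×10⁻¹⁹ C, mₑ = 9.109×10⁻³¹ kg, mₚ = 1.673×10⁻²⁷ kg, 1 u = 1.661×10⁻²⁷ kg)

v∥ = v cosθ = 3.58×10⁶·cos46° ≈ 2.487×10⁶ m/s.
T = 2πm/(|q|B) = 2π(9.109×10⁻³¹)/((1.602×10⁻¹⁹)(7.78×10⁻³)) ≈ 4.592×10⁻⁹ s.
pitch = v∥ T = (2.487×10⁶)(4.592×10⁻⁹) ≈ 0.0114 m.

p ≈ 0.0114 m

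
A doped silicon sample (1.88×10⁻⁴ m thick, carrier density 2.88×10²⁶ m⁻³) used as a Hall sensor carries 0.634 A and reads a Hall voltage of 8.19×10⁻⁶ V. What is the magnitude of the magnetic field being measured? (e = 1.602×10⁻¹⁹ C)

B ≈ 0.112 T

From V_H = IB/(n e t), B = V_H n e t / I.
B = (8.19×10⁻⁶)(2.88×10²⁶)(1.602×10⁻¹⁹)(1.88×10⁻⁴)/0.634 ≈ 0.112 T.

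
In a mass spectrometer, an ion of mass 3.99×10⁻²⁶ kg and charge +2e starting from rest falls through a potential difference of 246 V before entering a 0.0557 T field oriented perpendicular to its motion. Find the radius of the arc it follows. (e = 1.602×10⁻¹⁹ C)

Acceleration: |q|V = ½mv² ⇒ v = √(2|q|V/m) = √(2·3.204×10⁻¹⁹·246/3.99×10⁻²⁶) ≈ 6.286×10⁴ m/s.
In the field: r = mv/(|q|B) = (3.99×10⁻²⁶)(6.286×10⁴)/((3.204×10⁻¹⁹)(0.0557)) ≈ 0.141 m.

r ≈ 0.141 m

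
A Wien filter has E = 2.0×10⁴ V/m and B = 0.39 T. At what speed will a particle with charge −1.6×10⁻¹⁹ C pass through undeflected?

Straight-line motion ⇒ electric and magnetic forces cancel, so E = vB.
v = E/B = 2.0×10⁴/0.39 = 5.1×10⁴ m/s.
The result is independent of the particle's charge and mass.

v = 5.1×10⁴ m/s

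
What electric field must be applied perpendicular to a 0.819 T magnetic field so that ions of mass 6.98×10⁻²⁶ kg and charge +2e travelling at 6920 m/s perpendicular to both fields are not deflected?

For straight-line motion qE = qvB, so E = vB.
E = 6920 × 0.819 = 5670 V/m.

E = 5670 V/m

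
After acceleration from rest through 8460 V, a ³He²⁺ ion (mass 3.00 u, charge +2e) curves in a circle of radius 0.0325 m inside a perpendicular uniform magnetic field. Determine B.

B ≈ 0.499 T

v = √(2|q|V/m) = √(2·3.204×10⁻¹⁹·8460/4.983×10⁻²⁷) ≈ 1.043×10⁶ m/s.
B = mv/(|q|r) = (4.983×10⁻²⁷)(1.043×10⁶)/((3.204×10⁻¹⁹)(0.0325)) ≈ 0.499 T.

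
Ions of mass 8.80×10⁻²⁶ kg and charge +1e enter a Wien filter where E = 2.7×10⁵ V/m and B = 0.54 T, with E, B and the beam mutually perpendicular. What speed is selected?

Straight-line motion ⇒ electric and magnetic forces cancel, so E = vB.
v = E/B = 2.7×10⁵/0.54 = 5.0×10⁵ m/s.

v = 5.0×10⁵ m/s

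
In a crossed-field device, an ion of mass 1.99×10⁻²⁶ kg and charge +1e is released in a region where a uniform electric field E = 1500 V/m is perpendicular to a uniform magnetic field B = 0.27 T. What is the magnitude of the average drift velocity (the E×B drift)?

The steady drift has the magnetic force balancing the electric force, so v_d = E/B.
v_d = 1500/0.27 = 5600 m/s.

v_d ≈ 5600 m/s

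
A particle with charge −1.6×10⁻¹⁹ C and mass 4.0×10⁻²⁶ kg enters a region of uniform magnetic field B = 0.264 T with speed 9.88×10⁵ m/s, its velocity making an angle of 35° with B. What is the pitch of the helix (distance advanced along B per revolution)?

p ≈ 4.82 m

v∥ = v cosθ = 9.88×10⁵·cos35° ≈ 8.093×10⁵ m/s.
T = 2πm/(|q|B) = 2π(4.0×10⁻²⁶)/((1.6×10⁻¹⁹)(0.264)) ≈ 5.950×10⁻⁶ s.
pitch = v∥ T = (8.093×10⁵)(5.950×10⁻⁶) ≈ 4.82 m.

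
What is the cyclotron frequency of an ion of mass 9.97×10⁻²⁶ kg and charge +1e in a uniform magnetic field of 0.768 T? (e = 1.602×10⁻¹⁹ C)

f = |q|B/(2πm).
f = (1.602×10⁻¹⁹)(0.768)/(2π·9.97×10⁻²⁶) ≈ 1.96×10⁵ Hz.

f ≈ 1.96×10⁵ Hz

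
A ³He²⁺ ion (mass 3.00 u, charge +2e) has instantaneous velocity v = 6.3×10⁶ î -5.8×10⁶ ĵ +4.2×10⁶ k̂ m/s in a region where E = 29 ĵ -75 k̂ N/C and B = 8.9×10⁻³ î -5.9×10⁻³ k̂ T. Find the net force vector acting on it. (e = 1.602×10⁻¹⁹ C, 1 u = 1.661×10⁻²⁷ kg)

v×B = (3.42×10⁴, 7.46×10⁴, 5.16×10⁴) N/C.
E + v×B = (3.42×10⁴, 7.46×10⁴, 5.15×10⁴) N/C.
F = q(E + v×B) = (3.204×10⁻¹⁹ C)·(3.42×10⁴, 7.46×10⁴, 5.15×10⁴) = (1.10×10⁻¹⁴, 2.39×10⁻¹⁴, 1.65×10⁻¹⁴) N.

F ≈ (1.10×10⁻¹⁴, 2.39×10⁻¹⁴, 1.65×10⁻¹⁴) N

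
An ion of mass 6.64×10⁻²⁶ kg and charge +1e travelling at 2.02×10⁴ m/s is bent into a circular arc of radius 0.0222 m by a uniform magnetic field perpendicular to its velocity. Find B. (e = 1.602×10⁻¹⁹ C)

B ≈ 0.377 T

From |q|vB = mv²/r, B = mv/(|q|r).
B = (6.64×10⁻²⁶)(2.02×10⁴)/((1.602×10⁻¹⁹)(0.0222)) ≈ 0.377 T.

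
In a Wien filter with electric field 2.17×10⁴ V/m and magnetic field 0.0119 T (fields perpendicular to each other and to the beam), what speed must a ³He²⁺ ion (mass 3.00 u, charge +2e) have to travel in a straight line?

Straight-line motion ⇒ electric and magnetic forces cancel, so E = vB.
v = E/B = 2.17×10⁴/0.0119 = 1.82×10⁶ m/s.

v = 1.82×10⁶ m/s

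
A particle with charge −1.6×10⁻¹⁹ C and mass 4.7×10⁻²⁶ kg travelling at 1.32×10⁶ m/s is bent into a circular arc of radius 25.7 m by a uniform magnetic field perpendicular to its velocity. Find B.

B ≈ 0.0151 T

From |q|vB = mv²/r, B = mv/(|q|r).
B = (4.7×10⁻²⁶)(1.32×10⁶)/((1.6×10⁻¹⁹)(25.7)) ≈ 0.0151 T.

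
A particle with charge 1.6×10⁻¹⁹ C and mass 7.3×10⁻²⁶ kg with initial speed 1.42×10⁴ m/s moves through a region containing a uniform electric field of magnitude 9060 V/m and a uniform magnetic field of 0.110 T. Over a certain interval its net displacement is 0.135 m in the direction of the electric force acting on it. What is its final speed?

v_f ≈ 7.46×10⁴ m/s

B does no work; ΔKE = |q|E d.
½mv_f² = ½mv₀² + |q|Ed = ½(7.3×10⁻²⁶)(1.42×10⁴)² + (1.6×10⁻¹⁹)(9060)(0.135) ≈ 7.360×10⁻¹⁸ J + 1.957×10⁻¹⁶ J ≈ 2.031×10⁻¹⁶ J.
v_f = √(2·2.031×10⁻¹⁶/7.3×10⁻²⁶) ≈ 7.46×10⁴ m/s.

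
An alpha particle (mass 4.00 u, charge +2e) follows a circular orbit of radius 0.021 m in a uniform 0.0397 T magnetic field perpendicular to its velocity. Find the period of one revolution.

T ≈ 3.28×10⁻⁶ s

The cyclotron period depends only on m, q, B: T = 2πm/(|q|B).
T = 2π(6.644×10⁻²⁷)/((3.204×10⁻¹⁹)(0.0397)) ≈ 3.28×10⁻⁶ s.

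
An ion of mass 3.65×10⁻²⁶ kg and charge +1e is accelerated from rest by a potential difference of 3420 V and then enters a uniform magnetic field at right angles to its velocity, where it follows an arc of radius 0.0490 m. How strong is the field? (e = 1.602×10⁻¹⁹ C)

v = √(2|q|V/m) = √(2·1.602×10⁻¹⁹·3420/3.65×10⁻²⁶) ≈ 1.733×10⁵ m/s.
B = mv/(|q|r) = (3.65×10⁻²⁶)(1.733×10⁵)/((1.602×10⁻¹⁹)(0.0490)) ≈ 0.806 T.

B ≈ 0.806 T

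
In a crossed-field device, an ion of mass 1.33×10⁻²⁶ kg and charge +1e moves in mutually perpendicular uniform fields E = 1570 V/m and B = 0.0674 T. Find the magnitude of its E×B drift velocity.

v_d ≈ 2.33×10⁴ m/s

In crossed fields the guiding centre drifts at v_d = |E×B|/B² = E/B, independent of charge and mass.
v_d = 1570/0.0674 = 2.33×10⁴ m/s.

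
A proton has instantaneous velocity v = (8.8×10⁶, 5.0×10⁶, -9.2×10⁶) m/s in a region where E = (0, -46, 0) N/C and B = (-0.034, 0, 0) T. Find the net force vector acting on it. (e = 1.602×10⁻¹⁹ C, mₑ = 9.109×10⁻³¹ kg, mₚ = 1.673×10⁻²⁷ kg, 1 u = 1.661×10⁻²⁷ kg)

v×B = (0, 3.13×10⁵, 1.70×10⁵) N/C.
E + v×B = (0, 3.13×10⁵, 1.70×10⁵) N/C.
F = q(E + v×B) = (1.602×10⁻¹⁹ C)·(0, 3.13×10⁵, 1.70×10⁵) = (0, 5.01×10⁻¹⁴, 2.72×10⁻¹⁴) N.

F ≈ (0, 5.01×10⁻¹⁴, 2.72×10⁻¹⁴) N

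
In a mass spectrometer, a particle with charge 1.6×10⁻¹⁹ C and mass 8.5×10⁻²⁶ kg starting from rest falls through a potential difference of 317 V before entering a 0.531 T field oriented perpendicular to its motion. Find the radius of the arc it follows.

Acceleration: |q|V = ½mv² ⇒ v = √(2|q|V/m) = √(2·1.6×10⁻¹⁹·317/8.5×10⁻²⁶) ≈ 3.455×10⁴ m/s.
In the field: r = mv/(|q|B) = (8.5×10⁻²⁶)(3.455×10⁴)/((1.6×10⁻¹⁹)(0.531)) ≈ 0.0346 m.

r ≈ 0.0346 m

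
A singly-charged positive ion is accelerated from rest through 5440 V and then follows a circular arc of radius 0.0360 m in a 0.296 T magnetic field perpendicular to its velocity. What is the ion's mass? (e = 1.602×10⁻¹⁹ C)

m ≈ 1.67×10⁻²⁷ kg

Combine |q|V = ½mv² and r = mv/(|q|B): eliminate v to get m = qB²r²/(2V).
m = (1.602×10⁻¹⁹)(0.296)²(0.0360)²/(2·5440) ≈ 1.67×10⁻²⁷ kg.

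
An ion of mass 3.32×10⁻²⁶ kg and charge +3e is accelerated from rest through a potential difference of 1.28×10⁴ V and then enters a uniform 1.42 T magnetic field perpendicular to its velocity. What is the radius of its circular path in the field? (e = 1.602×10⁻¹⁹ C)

r ≈ 0.0296 m

Acceleration: |q|V = ½mv² ⇒ v = √(2|q|V/m) = √(2·4.806×10⁻¹⁹·1.28×10⁴/3.32×10⁻²⁶) ≈ 6.088×10⁵ m/s.
In the field: r = mv/(|q|B) = (3.32×10⁻²⁶)(6.088×10⁵)/((4.806×10⁻¹⁹)(1.42)) ≈ 0.0296 m.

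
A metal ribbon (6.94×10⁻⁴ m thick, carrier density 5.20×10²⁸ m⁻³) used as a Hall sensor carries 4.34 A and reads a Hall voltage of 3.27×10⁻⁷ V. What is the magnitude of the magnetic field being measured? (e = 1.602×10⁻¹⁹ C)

From V_H = IB/(n e t), B = V_H n e t / I.
B = (3.27×10⁻⁷)(5.20×10²⁸)(1.602×10⁻¹⁹)(6.94×10⁻⁴)/4.34 ≈ 0.436 T.

B ≈ 0.436 T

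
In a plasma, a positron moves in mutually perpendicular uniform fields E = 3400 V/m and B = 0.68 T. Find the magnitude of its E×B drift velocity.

The steady drift has the magnetic force balancing the electric force, so v_d = E/B.
v_d = 3400/0.68 = 5000 m/s.

v_d ≈ 5000 m/s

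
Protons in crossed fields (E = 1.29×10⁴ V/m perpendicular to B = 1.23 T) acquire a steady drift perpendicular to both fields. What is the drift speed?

The E×B drift speed is v_d = E/B.
v_d = 1.29×10⁴/1.23 = 1.05×10⁴ m/s.

v_d ≈ 1.05×10⁴ m/s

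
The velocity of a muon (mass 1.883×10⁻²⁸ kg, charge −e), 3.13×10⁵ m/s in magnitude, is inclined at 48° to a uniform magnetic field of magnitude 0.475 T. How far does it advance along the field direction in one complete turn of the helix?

v∥ = v cosθ = 3.13×10⁵·cos48° ≈ 2.094×10⁵ m/s.
T = 2πm/(|q|B) = 2π(1.883×10⁻²⁸)/((1.602×10⁻¹⁹)(0.475)) ≈ 1.555×10⁻⁸ s.
pitch = v∥ T = (2.094×10⁵)(1.555×10⁻⁸) ≈ 3.26×10⁻³ m.

p ≈ 3.26×10⁻³ m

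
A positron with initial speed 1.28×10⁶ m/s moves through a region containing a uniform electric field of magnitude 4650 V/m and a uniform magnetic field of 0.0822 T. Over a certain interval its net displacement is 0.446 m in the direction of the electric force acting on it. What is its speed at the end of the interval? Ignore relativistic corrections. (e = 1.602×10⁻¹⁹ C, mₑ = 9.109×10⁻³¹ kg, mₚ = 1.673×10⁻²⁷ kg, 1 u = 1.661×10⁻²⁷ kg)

B does no work; ΔKE = |q|E d.
½mv_f² = ½mv₀² + |q|Ed = ½(9.109×10⁻³¹)(1.28×10⁶)² + (1.602×10⁻¹⁹)(4650)(0.446) ≈ 7.462×10⁻¹⁹ J + 3.322×10⁻¹⁶ J ≈ 3.330×10⁻¹⁶ J.
v_f = √(2·3.330×10⁻¹⁶/9.109×10⁻³¹) ≈ 2.70×10⁷ m/s.

v_f ≈ 2.70×10⁷ m/s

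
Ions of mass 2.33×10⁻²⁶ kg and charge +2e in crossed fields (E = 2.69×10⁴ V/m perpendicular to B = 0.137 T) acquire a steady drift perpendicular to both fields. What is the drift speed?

v_d ≈ 1.96×10⁵ m/s

The steady drift has the magnetic force balancing the electric force, so v_d = E/B.
v_d = 2.69×10⁴/0.137 = 1.96×10⁵ m/s.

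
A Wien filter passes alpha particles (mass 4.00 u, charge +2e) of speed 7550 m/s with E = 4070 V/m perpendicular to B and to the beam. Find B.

Balance of forces in the selector: qE = qvB ⇒ B = E/v.
B = 4070/7550 = 0.539 T.

B = 0.539 T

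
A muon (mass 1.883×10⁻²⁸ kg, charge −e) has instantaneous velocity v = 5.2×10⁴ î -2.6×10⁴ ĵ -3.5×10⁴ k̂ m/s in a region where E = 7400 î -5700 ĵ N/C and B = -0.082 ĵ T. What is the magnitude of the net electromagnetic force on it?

|F| ≈ 1.35×10⁻¹⁵ N

v×B = (-2870, 0, -4260) N/C.
E + v×B = (4530, -5700, -4260) N/C.
F = q(E + v×B) = (−1.602×10⁻¹⁹ C)·(4530, -5700, -4260) = (-7.26×10⁻¹⁶, 9.13×10⁻¹⁶, 6.83×10⁻¹⁶) N.
|F| = 1.35×10⁻¹⁵ N.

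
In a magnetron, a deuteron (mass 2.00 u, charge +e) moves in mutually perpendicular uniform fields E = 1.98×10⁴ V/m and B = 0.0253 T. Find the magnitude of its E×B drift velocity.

v_d ≈ 7.83×10⁵ m/s

The steady drift has the magnetic force balancing the electric force, so v_d = E/B.
v_d = 1.98×10⁴/0.0253 = 7.83×10⁵ m/s.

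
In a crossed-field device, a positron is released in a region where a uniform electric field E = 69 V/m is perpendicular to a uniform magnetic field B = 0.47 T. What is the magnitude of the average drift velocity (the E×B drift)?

The E×B drift speed is v_d = E/B.
v_d = 69/0.47 = 150 m/s.

v_d ≈ 150 m/s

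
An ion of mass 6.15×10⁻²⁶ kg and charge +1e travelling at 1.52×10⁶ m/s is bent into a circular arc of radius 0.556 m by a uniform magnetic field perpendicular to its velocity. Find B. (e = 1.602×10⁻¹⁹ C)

B ≈ 1.05 T

From |q|vB = mv²/r, B = mv/(|q|r).
B = (6.15×10⁻²⁶)(1.52×10⁶)/((1.602×10⁻¹⁹)(0.556)) ≈ 1.05 T.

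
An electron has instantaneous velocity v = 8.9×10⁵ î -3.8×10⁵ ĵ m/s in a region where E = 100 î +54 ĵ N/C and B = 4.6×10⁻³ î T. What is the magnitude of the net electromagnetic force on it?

|F| ≈ 2.81×10⁻¹⁶ N

v×B = (0, 0, 1750) N/C.
E + v×B = (100, 54.0, 1750) N/C.
F = q(E + v×B) = (−1.602×10⁻¹⁹ C)·(100, 54.0, 1750) = (-1.60×10⁻¹⁷, -8.65×10⁻¹⁸, -2.80×10⁻¹⁶) N.
|F| = 2.81×10⁻¹⁶ N.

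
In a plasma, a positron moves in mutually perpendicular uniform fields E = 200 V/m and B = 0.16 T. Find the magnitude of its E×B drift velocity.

The steady drift has the magnetic force balancing the electric force, so v_d = E/B.
v_d = 200/0.16 = 1200 m/s.

v_d ≈ 1200 m/s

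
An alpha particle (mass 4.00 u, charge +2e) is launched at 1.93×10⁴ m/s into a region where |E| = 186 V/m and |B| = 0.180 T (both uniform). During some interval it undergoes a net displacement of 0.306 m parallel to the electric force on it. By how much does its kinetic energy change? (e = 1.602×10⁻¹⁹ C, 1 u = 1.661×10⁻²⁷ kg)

ΔKE ≈ 1.82×10⁻¹⁷ J

The magnetic force is always ⟂ v and does no work; only the electric force changes KE.
ΔKE = F_E · d = |q|E d = (3.204×10⁻¹⁹)(186)(0.306) ≈ 1.82×10⁻¹⁷ J.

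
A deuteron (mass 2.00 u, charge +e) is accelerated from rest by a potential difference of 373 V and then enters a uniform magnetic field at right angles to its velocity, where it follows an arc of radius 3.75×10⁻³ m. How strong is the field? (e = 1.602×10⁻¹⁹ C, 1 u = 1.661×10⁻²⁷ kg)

B ≈ 1.05 T

v = √(2|q|V/m) = √(2·1.602×10⁻¹⁹·373/3.322×10⁻²⁷) ≈ 1.897×10⁵ m/s.
B = mv/(|q|r) = (3.322×10⁻²⁷)(1.897×10⁵)/((1.602×10⁻¹⁹)(3.75×10⁻³)) ≈ 1.05 T.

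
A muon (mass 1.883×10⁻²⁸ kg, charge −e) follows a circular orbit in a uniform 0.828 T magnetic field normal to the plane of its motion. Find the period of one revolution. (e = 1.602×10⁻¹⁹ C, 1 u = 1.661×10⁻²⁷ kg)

The cyclotron period depends only on m, q, B: T = 2πm/(|q|B).
T = 2π(1.883×10⁻²⁸)/((1.602×10⁻¹⁹)(0.828)) ≈ 8.92×10⁻⁹ s.

T ≈ 8.92×10⁻⁹ s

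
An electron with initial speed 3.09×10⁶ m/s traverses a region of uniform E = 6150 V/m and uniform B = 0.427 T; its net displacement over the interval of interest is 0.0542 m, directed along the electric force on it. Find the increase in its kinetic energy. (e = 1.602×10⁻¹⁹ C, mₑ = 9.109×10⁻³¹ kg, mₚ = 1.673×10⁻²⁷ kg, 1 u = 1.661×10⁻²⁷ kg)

The magnetic force is always ⟂ v and does no work; only the electric force changes KE.
ΔKE = F_E · d = |q|E d = (1.602×10⁻¹⁹)(6150)(0.0542) ≈ 5.34×10⁻¹⁷ J.

ΔKE ≈ 5.34×10⁻¹⁷ J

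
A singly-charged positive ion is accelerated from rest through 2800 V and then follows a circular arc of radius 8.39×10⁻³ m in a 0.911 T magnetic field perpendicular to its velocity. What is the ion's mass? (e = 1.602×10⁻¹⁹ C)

Combine |q|V = ½mv² and r = mv/(|q|B): eliminate v to get m = qB²r²/(2V).
m = (1.602×10⁻¹⁹)(0.911)²(8.39×10⁻³)²/(2·2800) ≈ 1.67×10⁻²⁷ kg.

m ≈ 1.67×10⁻²⁷ kg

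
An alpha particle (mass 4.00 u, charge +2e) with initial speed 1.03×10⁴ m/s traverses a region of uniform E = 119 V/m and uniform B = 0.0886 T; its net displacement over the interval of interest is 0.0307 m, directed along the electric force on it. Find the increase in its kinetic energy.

ΔKE ≈ 1.17×10⁻¹⁸ J

The magnetic force is always ⟂ v and does no work; only the electric force changes KE.
ΔKE = F_E · d = |q|E d = (3.204×10⁻¹⁹)(119)(0.0307) ≈ 1.17×10⁻¹⁸ J.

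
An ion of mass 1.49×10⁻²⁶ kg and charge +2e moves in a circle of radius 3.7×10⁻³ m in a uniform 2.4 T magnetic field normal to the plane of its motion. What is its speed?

From |q|vB = mv²/r, v = |q|Br/m.
v = (3.204×10⁻¹⁹)(2.4)(3.7×10⁻³)/1.49×10⁻²⁶ ≈ 1.9×10⁵ m/s.

v ≈ 1.9×10⁵ m/s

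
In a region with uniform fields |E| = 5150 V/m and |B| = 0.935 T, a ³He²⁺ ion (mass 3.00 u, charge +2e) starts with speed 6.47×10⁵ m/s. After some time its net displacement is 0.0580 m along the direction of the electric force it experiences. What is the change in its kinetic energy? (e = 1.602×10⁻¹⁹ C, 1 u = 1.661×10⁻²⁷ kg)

The magnetic force is always ⟂ v and does no work; only the electric force changes KE.
ΔKE = F_E · d = |q|E d = (3.204×10⁻¹⁹)(5150)(0.0580) ≈ 9.57×10⁻¹⁷ J.

ΔKE ≈ 9.57×10⁻¹⁷ J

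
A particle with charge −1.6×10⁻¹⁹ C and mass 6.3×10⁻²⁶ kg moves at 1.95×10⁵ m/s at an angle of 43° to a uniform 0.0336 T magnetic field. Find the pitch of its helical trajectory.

v∥ = v cosθ = 1.95×10⁵·cos43° ≈ 1.426×10⁵ m/s.
T = 2πm/(|q|B) = 2π(6.3×10⁻²⁶)/((1.6×10⁻¹⁹)(0.0336)) ≈ 7.363×10⁻⁵ s.
pitch = v∥ T = (1.426×10⁵)(7.363×10⁻⁵) ≈ 10.5 m.

p ≈ 10.5 m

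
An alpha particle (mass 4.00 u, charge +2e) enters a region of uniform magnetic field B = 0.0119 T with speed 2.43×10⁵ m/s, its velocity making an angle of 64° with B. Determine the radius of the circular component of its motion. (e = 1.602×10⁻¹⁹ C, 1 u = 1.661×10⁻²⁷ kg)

r ≈ 0.381 m

v⊥ = v sinθ = 2.43×10⁵·sin64° ≈ 2.184×10⁵ m/s.
r = m v⊥/(|q|B) = (6.644×10⁻²⁷)(2.184×10⁵)/((3.204×10⁻¹⁹)(0.0119)) ≈ 0.381 m.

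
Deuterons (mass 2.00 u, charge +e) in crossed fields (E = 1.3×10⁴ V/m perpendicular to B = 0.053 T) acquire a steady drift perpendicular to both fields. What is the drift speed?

v_d ≈ 2.5×10⁵ m/s

The steady drift has the magnetic force balancing the electric force, so v_d = E/B.
v_d = 1.3×10⁴/0.053 = 2.5×10⁵ m/s.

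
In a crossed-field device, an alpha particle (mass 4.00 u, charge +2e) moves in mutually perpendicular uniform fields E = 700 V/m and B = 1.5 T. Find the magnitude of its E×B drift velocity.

v_d ≈ 470 m/s

In crossed fields the guiding centre drifts at v_d = |E×B|/B² = E/B, independent of charge and mass.
v_d = 700/1.5 = 470 m/s.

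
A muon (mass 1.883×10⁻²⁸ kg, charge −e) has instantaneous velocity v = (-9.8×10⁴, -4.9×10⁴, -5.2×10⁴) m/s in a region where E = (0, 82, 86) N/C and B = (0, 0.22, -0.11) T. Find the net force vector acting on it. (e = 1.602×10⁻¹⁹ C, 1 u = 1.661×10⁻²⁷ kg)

F ≈ (-2.70×10⁻¹⁵, 1.71×10⁻¹⁵, 3.44×10⁻¹⁵) N

v×B = (1.68×10⁴, -1.08×10⁴, -2.16×10⁴) N/C.
E + v×B = (1.68×10⁴, -1.07×10⁴, -2.15×10⁴) N/C.
F = q(E + v×B) = (−1.602×10⁻¹⁹ C)·(1.68×10⁴, -1.07×10⁴, -2.15×10⁴) = (-2.70×10⁻¹⁵, 1.71×10⁻¹⁵, 3.44×10⁻¹⁵) N.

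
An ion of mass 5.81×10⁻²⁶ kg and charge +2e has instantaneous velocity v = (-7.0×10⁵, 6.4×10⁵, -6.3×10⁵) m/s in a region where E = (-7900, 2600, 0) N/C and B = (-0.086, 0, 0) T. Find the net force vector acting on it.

F ≈ (-2.53×10⁻¹⁵, 1.82×10⁻¹⁴, 1.76×10⁻¹⁴) N

v×B = (0, 5.42×10⁴, 5.50×10⁴) N/C.
E + v×B = (-7900, 5.68×10⁴, 5.50×10⁴) N/C.
F = q(E + v×B) = (3.204×10⁻¹⁹ C)·(-7900, 5.68×10⁴, 5.50×10⁴) = (-2.53×10⁻¹⁵, 1.82×10⁻¹⁴, 1.76×10⁻¹⁴) N.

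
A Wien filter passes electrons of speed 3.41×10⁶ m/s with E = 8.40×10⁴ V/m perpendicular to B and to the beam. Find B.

Balance of forces in the selector: qE = qvB ⇒ B = E/v.
B = 8.40×10⁴/3.41×10⁶ = 0.0246 T.

B = 0.0246 T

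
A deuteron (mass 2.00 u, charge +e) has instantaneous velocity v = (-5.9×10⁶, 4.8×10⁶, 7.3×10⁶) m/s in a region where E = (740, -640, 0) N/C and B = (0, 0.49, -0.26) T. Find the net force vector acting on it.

v×B = (-4.82×10⁶, -1.53×10⁶, -2.89×10⁶) N/C.
E + v×B = (-4.82×10⁶, -1.53×10⁶, -2.89×10⁶) N/C.
F = q(E + v×B) = (1.602×10⁻¹⁹ C)·(-4.82×10⁶, -1.53×10⁶, -2.89×10⁶) = (-7.73×10⁻¹³, -2.46×10⁻¹³, -4.63×10⁻¹³) N.

F ≈ (-7.73×10⁻¹³, -2.46×10⁻¹³, -4.63×10⁻¹³) N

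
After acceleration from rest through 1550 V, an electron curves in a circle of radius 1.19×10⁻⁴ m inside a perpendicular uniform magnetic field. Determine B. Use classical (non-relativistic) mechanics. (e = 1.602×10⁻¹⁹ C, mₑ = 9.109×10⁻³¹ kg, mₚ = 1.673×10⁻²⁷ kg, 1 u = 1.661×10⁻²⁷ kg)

v = √(2|q|V/m) = √(2·1.602×10⁻¹⁹·1550/9.109×10⁻³¹) ≈ 2.335×10⁷ m/s.
B = mv/(|q|r) = (9.109×10⁻³¹)(2.335×10⁷)/((1.602×10⁻¹⁹)(1.19×10⁻⁴)) ≈ 1.12 T.

B ≈ 1.12 T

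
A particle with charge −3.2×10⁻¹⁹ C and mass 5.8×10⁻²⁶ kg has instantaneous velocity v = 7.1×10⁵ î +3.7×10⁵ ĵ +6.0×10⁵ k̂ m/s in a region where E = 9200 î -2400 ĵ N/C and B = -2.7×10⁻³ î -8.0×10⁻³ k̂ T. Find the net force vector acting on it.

v×B = (-2960, 4060, 999) N/C.
E + v×B = (6240, 1660, 999) N/C.
F = q(E + v×B) = (−3.2×10⁻¹⁹ C)·(6240, 1660, 999) = (-2.00×10⁻¹⁵, -5.31×10⁻¹⁶, -3.20×10⁻¹⁶) N.

F ≈ (-2.00×10⁻¹⁵, -5.31×10⁻¹⁶, -3.20×10⁻¹⁶) N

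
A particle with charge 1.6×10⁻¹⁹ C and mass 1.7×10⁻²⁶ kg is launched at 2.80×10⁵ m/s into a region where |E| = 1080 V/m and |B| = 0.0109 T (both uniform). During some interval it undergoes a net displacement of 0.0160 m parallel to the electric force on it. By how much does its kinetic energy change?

ΔKE ≈ 2.76×10⁻¹⁸ J

The magnetic force is always ⟂ v and does no work; only the electric force changes KE.
ΔKE = F_E · d = |q|E d = (1.6×10⁻¹⁹)(1080)(0.0160) ≈ 2.76×10⁻¹⁸ J.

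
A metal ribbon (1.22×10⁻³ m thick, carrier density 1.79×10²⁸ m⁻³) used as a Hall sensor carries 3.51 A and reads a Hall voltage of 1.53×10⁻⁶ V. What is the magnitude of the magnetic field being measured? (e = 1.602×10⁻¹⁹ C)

From V_H = IB/(n e t), B = V_H n e t / I.
B = (1.53×10⁻⁶)(1.79×10²⁸)(1.602×10⁻¹⁹)(1.22×10⁻³)/3.51 ≈ 1.52 T.

B ≈ 1.52 T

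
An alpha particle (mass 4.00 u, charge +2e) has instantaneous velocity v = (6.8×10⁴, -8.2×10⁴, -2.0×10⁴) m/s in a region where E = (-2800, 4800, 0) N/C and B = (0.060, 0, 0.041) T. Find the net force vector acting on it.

F ≈ (-1.97×10⁻¹⁵, 2.60×10⁻¹⁶, 1.58×10⁻¹⁵) N

v×B = (-3360, -3990, 4920) N/C.
E + v×B = (-6160, 812, 4920) N/C.
F = q(E + v×B) = (3.204×10⁻¹⁹ C)·(-6160, 812, 4920) = (-1.97×10⁻¹⁵, 2.60×10⁻¹⁶, 1.58×10⁻¹⁵) N.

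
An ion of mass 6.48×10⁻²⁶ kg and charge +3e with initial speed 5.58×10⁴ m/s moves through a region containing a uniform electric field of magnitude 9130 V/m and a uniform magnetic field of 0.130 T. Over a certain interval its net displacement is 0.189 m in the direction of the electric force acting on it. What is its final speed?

B does no work; ΔKE = |q|E d.
½mv_f² = ½mv₀² + |q|Ed = ½(6.48×10⁻²⁶)(5.58×10⁴)² + (4.806×10⁻¹⁹)(9130)(0.189) ≈ 1.009×10⁻¹⁶ J + 8.293×10⁻¹⁶ J ≈ 9.302×10⁻¹⁶ J.
v_f = √(2·9.302×10⁻¹⁶/6.48×10⁻²⁶) ≈ 1.69×10⁵ m/s.

v_f ≈ 1.69×10⁵ m/s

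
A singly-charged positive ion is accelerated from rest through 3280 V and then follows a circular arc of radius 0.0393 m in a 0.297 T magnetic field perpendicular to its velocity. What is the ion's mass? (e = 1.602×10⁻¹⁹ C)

m ≈ 3.33×10⁻²⁷ kg

Combine |q|V = ½mv² and r = mv/(|q|B): eliminate v to get m = qB²r²/(2V).
m = (1.602×10⁻¹⁹)(0.297)²(0.0393)²/(2·3280) ≈ 3.33×10⁻²⁷ kg.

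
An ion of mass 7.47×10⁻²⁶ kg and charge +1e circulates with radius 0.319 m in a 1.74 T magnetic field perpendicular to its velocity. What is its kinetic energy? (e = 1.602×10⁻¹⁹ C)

KE ≈ 5.29×10⁻¹⁴ J

v = |q|Br/m, then KE = ½mv² = (qBr)²/(2m).
v = (1.602×10⁻¹⁹)(1.74)(0.319)/7.47×10⁻²⁶ ≈ 1.190×10⁶ m/s.
KE = ½(7.47×10⁻²⁶)(1.190×10⁶)² ≈ 5.29×10⁻¹⁴ J.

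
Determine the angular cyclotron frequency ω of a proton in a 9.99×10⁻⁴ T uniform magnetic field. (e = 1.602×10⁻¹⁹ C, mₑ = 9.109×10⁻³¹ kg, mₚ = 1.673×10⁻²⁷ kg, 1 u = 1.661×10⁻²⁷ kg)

ω = |q|B/m.
ω = (1.602×10⁻¹⁹)(9.99×10⁻⁴)/1.673×10⁻²⁷ ≈ 9.57×10⁴ rad/s.

ω ≈ 9.57×10⁴ rad/s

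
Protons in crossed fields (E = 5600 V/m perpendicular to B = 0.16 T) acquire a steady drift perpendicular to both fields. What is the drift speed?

In crossed fields the guiding centre drifts at v_d = |E×B|/B² = E/B, independent of charge and mass.
v_d = 5600/0.16 = 3.5×10⁴ m/s.

v_d ≈ 3.5×10⁴ m/s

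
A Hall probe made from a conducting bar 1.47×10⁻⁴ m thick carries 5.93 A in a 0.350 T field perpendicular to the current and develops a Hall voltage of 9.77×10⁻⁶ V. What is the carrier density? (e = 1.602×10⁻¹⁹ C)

n ≈ 9.02×10²⁷ m⁻³

From V_H = IB/(n e t), n = IB/(V_H e t).
n = (5.93)(0.350)/((9.77×10⁻⁶)(1.602×10⁻¹⁹)(1.47×10⁻⁴)) ≈ 9.02×10²⁷ m⁻³.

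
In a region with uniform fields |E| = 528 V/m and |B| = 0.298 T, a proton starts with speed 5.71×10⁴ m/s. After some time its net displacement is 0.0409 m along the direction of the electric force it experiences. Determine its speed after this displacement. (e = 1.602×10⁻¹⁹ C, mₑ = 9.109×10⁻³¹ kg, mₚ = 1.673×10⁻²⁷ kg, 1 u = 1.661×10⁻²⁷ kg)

v_f ≈ 8.60×10⁴ m/s

B does no work; ΔKE = |q|E d.
½mv_f² = ½mv₀² + |q|Ed = ½(1.673×10⁻²⁷)(5.71×10⁴)² + (1.602×10⁻¹⁹)(528)(0.0409) ≈ 2.727×10⁻¹⁸ J + 3.460×10⁻¹⁸ J ≈ 6.187×10⁻¹⁸ J.
v_f = √(2·6.187×10⁻¹⁸/1.673×10⁻²⁷) ≈ 8.60×10⁴ m/s.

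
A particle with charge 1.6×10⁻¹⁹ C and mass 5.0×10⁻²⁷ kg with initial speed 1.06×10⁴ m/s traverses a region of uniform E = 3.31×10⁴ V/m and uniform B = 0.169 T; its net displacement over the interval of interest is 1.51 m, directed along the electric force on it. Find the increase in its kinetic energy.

The magnetic force is always ⟂ v and does no work; only the electric force changes KE.
ΔKE = F_E · d = |q|E d = (1.6×10⁻¹⁹)(3.31×10⁴)(1.51) ≈ 8.00×10⁻¹⁵ J.

ΔKE ≈ 8.00×10⁻¹⁵ J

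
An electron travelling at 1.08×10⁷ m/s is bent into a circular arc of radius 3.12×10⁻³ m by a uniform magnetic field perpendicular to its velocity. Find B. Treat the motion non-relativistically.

From |q|vB = mv²/r, B = mv/(|q|r).
B = (9.109×10⁻³¹)(1.08×10⁷)/((1.602×10⁻¹⁹)(3.12×10⁻³)) ≈ 0.0197 T.

B ≈ 0.0197 T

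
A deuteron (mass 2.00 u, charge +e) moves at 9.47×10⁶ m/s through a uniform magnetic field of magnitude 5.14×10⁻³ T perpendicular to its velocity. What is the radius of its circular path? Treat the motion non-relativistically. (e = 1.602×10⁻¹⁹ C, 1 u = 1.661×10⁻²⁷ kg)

r ≈ 38.2 m

The magnetic force provides the centripetal force: |q|vB = mv²/r.
r = mv/(|q|B) = (3.322×10⁻²⁷)(9.47×10⁶)/((1.602×10⁻¹⁹)(5.14×10⁻³)) ≈ 38.2 m.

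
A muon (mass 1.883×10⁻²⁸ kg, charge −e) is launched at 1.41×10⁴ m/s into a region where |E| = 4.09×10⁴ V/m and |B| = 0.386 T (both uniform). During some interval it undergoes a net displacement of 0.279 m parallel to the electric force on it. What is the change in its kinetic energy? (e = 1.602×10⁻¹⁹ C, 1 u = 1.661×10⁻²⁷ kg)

ΔKE ≈ 1.83×10⁻¹⁵ J

The magnetic force is always ⟂ v and does no work; only the electric force changes KE.
ΔKE = F_E · d = |q|E d = (1.602×10⁻¹⁹)(4.09×10⁴)(0.279) ≈ 1.83×10⁻¹⁵ J.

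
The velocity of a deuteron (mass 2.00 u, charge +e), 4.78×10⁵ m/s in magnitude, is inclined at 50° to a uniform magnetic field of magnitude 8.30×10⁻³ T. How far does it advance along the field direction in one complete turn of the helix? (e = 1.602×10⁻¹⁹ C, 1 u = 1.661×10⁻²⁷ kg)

v∥ = v cosθ = 4.78×10⁵·cos50° ≈ 3.073×10⁵ m/s.
T = 2πm/(|q|B) = 2π(3.322×10⁻²⁷)/((1.602×10⁻¹⁹)(8.30×10⁻³)) ≈ 1.570×10⁻⁵ s.
pitch = v∥ T = (3.073×10⁵)(1.570×10⁻⁵) ≈ 4.82 m.

p ≈ 4.82 m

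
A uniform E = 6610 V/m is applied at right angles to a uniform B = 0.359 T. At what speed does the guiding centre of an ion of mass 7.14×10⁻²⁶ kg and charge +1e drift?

v_d ≈ 1.84×10⁴ m/s

In crossed fields the guiding centre drifts at v_d = |E×B|/B² = E/B, independent of charge and mass.
v_d = 6610/0.359 = 1.84×10⁴ m/s.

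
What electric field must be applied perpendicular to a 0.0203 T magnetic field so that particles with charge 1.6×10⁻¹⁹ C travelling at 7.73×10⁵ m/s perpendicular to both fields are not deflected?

E = 1.57×10⁴ V/m

For straight-line motion qE = qvB, so E = vB.
E = 7.73×10⁵ × 0.0203 = 1.57×10⁴ V/m.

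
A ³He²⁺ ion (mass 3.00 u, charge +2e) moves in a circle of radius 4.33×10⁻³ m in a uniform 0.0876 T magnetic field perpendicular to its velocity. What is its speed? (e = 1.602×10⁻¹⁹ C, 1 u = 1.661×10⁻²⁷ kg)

v ≈ 2.44×10⁴ m/s

From |q|vB = mv²/r, v = |q|Br/m.
v = (3.204×10⁻¹⁹)(0.0876)(4.33×10⁻³)/4.983×10⁻²⁷ ≈ 2.44×10⁴ m/s.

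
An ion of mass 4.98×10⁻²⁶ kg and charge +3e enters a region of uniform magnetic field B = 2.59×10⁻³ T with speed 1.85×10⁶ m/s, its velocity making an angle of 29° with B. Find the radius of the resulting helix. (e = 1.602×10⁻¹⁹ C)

r ≈ 35.9 m

v⊥ = v sinθ = 1.85×10⁶·sin29° ≈ 8.969×10⁵ m/s.
r = m v⊥/(|q|B) = (4.98×10⁻²⁶)(8.969×10⁵)/((4.806×10⁻¹⁹)(2.59×10⁻³)) ≈ 35.9 m.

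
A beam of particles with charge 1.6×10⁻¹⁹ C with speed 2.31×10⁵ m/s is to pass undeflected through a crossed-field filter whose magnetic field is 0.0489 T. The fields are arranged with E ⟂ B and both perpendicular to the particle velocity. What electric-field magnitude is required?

E = 1.13×10⁴ V/m

For straight-line motion qE = qvB, so E = vB.
E = 2.31×10⁵ × 0.0489 = 1.13×10⁴ V/m.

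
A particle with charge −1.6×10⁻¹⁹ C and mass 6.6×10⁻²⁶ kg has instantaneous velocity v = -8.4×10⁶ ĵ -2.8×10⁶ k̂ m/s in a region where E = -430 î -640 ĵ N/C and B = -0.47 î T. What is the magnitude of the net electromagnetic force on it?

v×B = (0, 1.32×10⁶, -3.95×10⁶) N/C.
E + v×B = (-430, 1.32×10⁶, -3.95×10⁶) N/C.
F = q(E + v×B) = (−1.6×10⁻¹⁹ C)·(-430, 1.32×10⁶, -3.95×10⁶) = (6.88×10⁻¹⁷, -2.10×10⁻¹³, 6.32×10⁻¹³) N.
|F| = 6.66×10⁻¹³ N.

|F| ≈ 6.66×10⁻¹³ N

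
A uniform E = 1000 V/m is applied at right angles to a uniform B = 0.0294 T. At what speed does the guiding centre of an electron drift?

The steady drift has the magnetic force balancing the electric force, so v_d = E/B.
v_d = 1000/0.0294 = 3.40×10⁴ m/s.

v_d ≈ 3.40×10⁴ m/s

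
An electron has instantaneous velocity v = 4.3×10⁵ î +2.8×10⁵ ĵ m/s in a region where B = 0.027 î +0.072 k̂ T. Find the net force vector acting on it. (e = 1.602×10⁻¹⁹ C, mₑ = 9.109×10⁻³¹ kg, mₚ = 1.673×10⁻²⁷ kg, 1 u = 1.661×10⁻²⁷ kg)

F ≈ (-3.23×10⁻¹⁵, 4.96×10⁻¹⁵, 1.21×10⁻¹⁵) N

v×B = (2.02×10⁴, -3.10×10⁴, -7560) N/C.
F = q v×B = (−1.602×10⁻¹⁹ C)·(2.02×10⁴, -3.10×10⁴, -7560) = (-3.23×10⁻¹⁵, 4.96×10⁻¹⁵, 1.21×10⁻¹⁵) N.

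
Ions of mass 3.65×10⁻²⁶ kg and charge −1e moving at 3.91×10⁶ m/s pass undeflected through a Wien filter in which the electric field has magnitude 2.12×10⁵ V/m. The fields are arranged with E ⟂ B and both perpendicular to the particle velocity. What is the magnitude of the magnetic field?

B = 0.0542 T

Balance of forces in the selector: qE = qvB ⇒ B = E/v.
B = 2.12×10⁵/3.91×10⁶ = 0.0542 T.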